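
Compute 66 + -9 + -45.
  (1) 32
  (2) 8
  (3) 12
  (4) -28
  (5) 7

First: 66 + -9 = 57
Then: 57 + -45 = 12
3) 12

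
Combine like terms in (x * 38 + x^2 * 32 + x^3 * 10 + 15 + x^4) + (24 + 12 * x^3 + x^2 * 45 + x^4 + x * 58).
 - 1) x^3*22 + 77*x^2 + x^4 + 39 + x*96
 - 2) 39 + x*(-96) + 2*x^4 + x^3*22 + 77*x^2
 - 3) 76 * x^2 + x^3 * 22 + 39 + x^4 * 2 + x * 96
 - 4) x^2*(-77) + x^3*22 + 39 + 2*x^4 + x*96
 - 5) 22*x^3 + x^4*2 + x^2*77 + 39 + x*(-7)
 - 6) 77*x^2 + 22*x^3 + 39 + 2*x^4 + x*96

Adding the polynomials and combining like terms:
(x*38 + x^2*32 + x^3*10 + 15 + x^4) + (24 + 12*x^3 + x^2*45 + x^4 + x*58)
= 77*x^2 + 22*x^3 + 39 + 2*x^4 + x*96
6) 77*x^2 + 22*x^3 + 39 + 2*x^4 + x*96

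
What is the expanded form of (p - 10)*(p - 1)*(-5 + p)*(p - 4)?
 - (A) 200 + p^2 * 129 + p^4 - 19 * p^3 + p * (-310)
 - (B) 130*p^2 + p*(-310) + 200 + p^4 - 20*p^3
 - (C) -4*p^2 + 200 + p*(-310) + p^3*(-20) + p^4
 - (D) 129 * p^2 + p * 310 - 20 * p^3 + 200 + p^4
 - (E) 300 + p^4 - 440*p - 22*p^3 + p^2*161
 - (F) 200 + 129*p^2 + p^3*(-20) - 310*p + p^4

Expanding (p - 10)*(p - 1)*(-5 + p)*(p - 4):
= 200 + 129*p^2 + p^3*(-20) - 310*p + p^4
F) 200 + 129*p^2 + p^3*(-20) - 310*p + p^4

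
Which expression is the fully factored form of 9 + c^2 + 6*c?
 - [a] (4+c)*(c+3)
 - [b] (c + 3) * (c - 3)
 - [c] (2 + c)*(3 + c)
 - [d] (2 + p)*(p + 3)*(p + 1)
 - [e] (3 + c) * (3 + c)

We need to factor 9 + c^2 + 6*c.
The factored form is (3 + c) * (3 + c).
e) (3 + c) * (3 + c)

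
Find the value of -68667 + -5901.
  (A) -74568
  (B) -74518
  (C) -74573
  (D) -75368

-68667 + -5901 = -74568
A) -74568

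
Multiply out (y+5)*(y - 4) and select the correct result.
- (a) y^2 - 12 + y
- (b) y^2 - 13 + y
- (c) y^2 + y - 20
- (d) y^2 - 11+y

Expanding (y+5)*(y - 4):
= y^2 + y - 20
c) y^2 + y - 20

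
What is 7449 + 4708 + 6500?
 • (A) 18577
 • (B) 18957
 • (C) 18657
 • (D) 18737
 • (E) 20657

First: 7449 + 4708 = 12157
Then: 12157 + 6500 = 18657
C) 18657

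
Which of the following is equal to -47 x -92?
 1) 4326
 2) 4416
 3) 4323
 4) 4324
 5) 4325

-47 * -92 = 4324
4) 4324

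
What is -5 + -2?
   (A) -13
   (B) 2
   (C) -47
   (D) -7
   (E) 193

-5 + -2 = -7
D) -7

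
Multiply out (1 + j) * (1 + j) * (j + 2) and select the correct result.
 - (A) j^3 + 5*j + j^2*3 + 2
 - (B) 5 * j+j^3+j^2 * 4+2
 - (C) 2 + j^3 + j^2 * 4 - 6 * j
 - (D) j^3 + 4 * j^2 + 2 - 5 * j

Expanding (1 + j) * (1 + j) * (j + 2):
= 5 * j+j^3+j^2 * 4+2
B) 5 * j+j^3+j^2 * 4+2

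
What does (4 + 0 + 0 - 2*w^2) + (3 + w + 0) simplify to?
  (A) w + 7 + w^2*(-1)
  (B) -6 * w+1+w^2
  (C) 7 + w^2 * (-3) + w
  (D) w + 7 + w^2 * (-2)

Adding the polynomials and combining like terms:
(4 + 0 + 0 - 2*w^2) + (3 + w + 0)
= w + 7 + w^2 * (-2)
D) w + 7 + w^2 * (-2)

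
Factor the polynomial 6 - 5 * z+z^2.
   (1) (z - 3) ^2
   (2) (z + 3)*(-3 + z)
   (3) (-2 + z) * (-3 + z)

We need to factor 6 - 5 * z+z^2.
The factored form is (-2 + z) * (-3 + z).
3) (-2 + z) * (-3 + z)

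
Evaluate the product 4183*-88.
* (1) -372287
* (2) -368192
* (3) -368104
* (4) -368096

4183 * -88 = -368104
3) -368104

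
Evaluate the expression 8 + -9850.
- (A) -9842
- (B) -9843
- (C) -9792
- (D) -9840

8 + -9850 = -9842
A) -9842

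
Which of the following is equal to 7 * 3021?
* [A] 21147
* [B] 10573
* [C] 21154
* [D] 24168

7 * 3021 = 21147
A) 21147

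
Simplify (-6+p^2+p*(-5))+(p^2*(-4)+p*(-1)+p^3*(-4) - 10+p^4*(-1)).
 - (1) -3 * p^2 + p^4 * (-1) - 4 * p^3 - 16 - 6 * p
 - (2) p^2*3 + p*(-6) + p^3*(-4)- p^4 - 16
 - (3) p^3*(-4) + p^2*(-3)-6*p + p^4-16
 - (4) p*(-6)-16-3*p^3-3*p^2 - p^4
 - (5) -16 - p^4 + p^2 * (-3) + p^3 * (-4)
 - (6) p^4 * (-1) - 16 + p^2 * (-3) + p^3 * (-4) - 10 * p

Adding the polynomials and combining like terms:
(-6 + p^2 + p*(-5)) + (p^2*(-4) + p*(-1) + p^3*(-4) - 10 + p^4*(-1))
= -3 * p^2 + p^4 * (-1) - 4 * p^3 - 16 - 6 * p
1) -3 * p^2 + p^4 * (-1) - 4 * p^3 - 16 - 6 * p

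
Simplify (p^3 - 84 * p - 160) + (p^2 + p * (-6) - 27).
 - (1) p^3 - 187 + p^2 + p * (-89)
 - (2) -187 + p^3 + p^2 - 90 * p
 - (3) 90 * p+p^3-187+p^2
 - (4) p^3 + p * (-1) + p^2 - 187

Adding the polynomials and combining like terms:
(p^3 - 84*p - 160) + (p^2 + p*(-6) - 27)
= -187 + p^3 + p^2 - 90 * p
2) -187 + p^3 + p^2 - 90 * p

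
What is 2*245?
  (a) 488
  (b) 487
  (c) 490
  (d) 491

2 * 245 = 490
c) 490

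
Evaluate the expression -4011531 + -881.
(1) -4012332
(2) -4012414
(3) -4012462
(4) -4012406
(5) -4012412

-4011531 + -881 = -4012412
5) -4012412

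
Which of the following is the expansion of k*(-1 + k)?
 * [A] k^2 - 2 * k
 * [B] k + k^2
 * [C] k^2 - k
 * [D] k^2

Expanding k*(-1 + k):
= k^2 - k
C) k^2 - k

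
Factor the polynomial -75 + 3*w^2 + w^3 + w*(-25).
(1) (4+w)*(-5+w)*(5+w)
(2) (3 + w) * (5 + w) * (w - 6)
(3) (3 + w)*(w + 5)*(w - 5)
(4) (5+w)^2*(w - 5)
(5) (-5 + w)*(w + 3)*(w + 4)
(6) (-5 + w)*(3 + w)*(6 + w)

We need to factor -75 + 3*w^2 + w^3 + w*(-25).
The factored form is (3 + w)*(w + 5)*(w - 5).
3) (3 + w)*(w + 5)*(w - 5)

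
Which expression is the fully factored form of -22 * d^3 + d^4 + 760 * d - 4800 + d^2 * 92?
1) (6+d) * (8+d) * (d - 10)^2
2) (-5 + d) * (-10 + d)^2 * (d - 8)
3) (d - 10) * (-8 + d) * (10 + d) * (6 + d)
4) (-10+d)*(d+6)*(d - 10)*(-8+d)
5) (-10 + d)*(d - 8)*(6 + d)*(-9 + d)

We need to factor -22 * d^3 + d^4 + 760 * d - 4800 + d^2 * 92.
The factored form is (-10+d)*(d+6)*(d - 10)*(-8+d).
4) (-10+d)*(d+6)*(d - 10)*(-8+d)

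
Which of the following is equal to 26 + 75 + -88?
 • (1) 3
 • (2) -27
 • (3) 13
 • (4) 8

First: 26 + 75 = 101
Then: 101 + -88 = 13
3) 13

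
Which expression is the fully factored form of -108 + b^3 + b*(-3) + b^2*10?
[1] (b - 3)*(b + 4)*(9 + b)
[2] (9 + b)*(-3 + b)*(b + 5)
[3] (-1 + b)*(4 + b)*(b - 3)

We need to factor -108 + b^3 + b*(-3) + b^2*10.
The factored form is (b - 3)*(b + 4)*(9 + b).
1) (b - 3)*(b + 4)*(9 + b)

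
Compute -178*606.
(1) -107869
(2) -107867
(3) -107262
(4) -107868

-178 * 606 = -107868
4) -107868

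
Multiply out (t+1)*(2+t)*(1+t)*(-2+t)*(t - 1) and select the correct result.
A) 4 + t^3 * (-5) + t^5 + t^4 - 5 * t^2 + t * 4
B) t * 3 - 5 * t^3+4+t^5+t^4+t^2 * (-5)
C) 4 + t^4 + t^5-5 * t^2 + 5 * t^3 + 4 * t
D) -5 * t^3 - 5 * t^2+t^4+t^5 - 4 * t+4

Expanding (t+1)*(2+t)*(1+t)*(-2+t)*(t - 1):
= 4 + t^3 * (-5) + t^5 + t^4 - 5 * t^2 + t * 4
A) 4 + t^3 * (-5) + t^5 + t^4 - 5 * t^2 + t * 4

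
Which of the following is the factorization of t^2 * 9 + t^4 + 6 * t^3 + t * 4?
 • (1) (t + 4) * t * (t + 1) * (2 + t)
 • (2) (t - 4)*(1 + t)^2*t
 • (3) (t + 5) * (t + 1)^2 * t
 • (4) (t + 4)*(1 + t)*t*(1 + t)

We need to factor t^2 * 9 + t^4 + 6 * t^3 + t * 4.
The factored form is (t + 4)*(1 + t)*t*(1 + t).
4) (t + 4)*(1 + t)*t*(1 + t)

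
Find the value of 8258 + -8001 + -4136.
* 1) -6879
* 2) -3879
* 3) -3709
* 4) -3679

First: 8258 + -8001 = 257
Then: 257 + -4136 = -3879
2) -3879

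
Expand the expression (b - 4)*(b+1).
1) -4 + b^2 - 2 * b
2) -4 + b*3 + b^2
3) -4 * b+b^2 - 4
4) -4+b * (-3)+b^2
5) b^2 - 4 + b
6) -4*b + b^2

Expanding (b - 4)*(b+1):
= -4+b * (-3)+b^2
4) -4+b * (-3)+b^2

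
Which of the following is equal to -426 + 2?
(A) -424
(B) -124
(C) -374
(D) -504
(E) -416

-426 + 2 = -424
A) -424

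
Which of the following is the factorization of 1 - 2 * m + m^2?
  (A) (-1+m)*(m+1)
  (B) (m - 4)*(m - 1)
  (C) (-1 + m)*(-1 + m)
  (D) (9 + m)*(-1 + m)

We need to factor 1 - 2 * m + m^2.
The factored form is (-1 + m)*(-1 + m).
C) (-1 + m)*(-1 + m)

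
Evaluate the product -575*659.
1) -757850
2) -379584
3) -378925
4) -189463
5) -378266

-575 * 659 = -378925
3) -378925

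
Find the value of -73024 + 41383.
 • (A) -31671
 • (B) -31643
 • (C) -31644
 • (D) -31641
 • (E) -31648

-73024 + 41383 = -31641
D) -31641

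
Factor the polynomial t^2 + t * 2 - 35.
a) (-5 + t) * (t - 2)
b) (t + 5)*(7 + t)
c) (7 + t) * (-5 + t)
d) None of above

We need to factor t^2 + t * 2 - 35.
The factored form is (7 + t) * (-5 + t).
c) (7 + t) * (-5 + t)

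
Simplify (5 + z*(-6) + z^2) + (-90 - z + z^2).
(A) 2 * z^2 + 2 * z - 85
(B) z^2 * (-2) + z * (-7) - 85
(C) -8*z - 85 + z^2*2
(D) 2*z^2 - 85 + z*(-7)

Adding the polynomials and combining like terms:
(5 + z*(-6) + z^2) + (-90 - z + z^2)
= 2*z^2 - 85 + z*(-7)
D) 2*z^2 - 85 + z*(-7)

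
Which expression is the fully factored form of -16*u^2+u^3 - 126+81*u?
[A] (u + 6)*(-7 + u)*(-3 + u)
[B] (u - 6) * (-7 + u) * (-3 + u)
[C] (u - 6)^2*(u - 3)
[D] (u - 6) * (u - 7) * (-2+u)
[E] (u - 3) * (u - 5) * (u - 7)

We need to factor -16*u^2+u^3 - 126+81*u.
The factored form is (u - 6) * (-7 + u) * (-3 + u).
B) (u - 6) * (-7 + u) * (-3 + u)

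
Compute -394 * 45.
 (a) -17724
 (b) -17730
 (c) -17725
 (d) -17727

-394 * 45 = -17730
b) -17730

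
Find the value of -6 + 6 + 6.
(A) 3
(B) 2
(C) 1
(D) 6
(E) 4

First: -6 + 6 = 0
Then: 0 + 6 = 6
D) 6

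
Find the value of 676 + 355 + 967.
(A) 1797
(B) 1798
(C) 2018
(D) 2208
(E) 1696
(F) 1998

First: 676 + 355 = 1031
Then: 1031 + 967 = 1998
F) 1998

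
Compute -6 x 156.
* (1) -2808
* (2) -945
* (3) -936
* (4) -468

-6 * 156 = -936
3) -936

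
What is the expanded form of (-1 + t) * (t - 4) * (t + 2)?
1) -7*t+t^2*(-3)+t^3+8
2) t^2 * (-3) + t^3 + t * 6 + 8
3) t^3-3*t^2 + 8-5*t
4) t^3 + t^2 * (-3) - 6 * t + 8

Expanding (-1 + t) * (t - 4) * (t + 2):
= t^3 + t^2 * (-3) - 6 * t + 8
4) t^3 + t^2 * (-3) - 6 * t + 8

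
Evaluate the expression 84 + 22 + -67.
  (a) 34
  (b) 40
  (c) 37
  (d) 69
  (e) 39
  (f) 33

First: 84 + 22 = 106
Then: 106 + -67 = 39
e) 39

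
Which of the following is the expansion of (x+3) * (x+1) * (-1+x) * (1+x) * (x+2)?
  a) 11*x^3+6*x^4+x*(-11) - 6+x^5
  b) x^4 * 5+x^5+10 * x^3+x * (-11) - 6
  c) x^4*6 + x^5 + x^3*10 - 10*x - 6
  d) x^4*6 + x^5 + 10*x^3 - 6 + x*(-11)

Expanding (x+3) * (x+1) * (-1+x) * (1+x) * (x+2):
= x^4*6 + x^5 + 10*x^3 - 6 + x*(-11)
d) x^4*6 + x^5 + 10*x^3 - 6 + x*(-11)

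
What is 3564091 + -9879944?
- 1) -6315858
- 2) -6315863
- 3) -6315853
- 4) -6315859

3564091 + -9879944 = -6315853
3) -6315853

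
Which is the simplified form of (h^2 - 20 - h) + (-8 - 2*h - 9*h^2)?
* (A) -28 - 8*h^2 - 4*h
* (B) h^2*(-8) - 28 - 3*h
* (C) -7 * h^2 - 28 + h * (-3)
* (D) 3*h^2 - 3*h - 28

Adding the polynomials and combining like terms:
(h^2 - 20 - h) + (-8 - 2*h - 9*h^2)
= h^2*(-8) - 28 - 3*h
B) h^2*(-8) - 28 - 3*h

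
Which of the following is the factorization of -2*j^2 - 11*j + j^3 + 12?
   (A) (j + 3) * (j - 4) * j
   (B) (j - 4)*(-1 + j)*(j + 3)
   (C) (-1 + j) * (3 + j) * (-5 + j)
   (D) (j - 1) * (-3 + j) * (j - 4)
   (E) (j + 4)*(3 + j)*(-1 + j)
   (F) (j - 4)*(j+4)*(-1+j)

We need to factor -2*j^2 - 11*j + j^3 + 12.
The factored form is (j - 4)*(-1 + j)*(j + 3).
B) (j - 4)*(-1 + j)*(j + 3)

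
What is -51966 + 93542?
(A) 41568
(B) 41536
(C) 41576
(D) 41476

-51966 + 93542 = 41576
C) 41576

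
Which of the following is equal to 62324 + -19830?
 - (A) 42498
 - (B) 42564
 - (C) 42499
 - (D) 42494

62324 + -19830 = 42494
D) 42494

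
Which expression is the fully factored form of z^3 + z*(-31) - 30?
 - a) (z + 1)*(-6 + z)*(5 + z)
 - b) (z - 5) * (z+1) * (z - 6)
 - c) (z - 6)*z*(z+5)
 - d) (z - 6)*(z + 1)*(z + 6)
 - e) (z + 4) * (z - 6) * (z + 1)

We need to factor z^3 + z*(-31) - 30.
The factored form is (z + 1)*(-6 + z)*(5 + z).
a) (z + 1)*(-6 + z)*(5 + z)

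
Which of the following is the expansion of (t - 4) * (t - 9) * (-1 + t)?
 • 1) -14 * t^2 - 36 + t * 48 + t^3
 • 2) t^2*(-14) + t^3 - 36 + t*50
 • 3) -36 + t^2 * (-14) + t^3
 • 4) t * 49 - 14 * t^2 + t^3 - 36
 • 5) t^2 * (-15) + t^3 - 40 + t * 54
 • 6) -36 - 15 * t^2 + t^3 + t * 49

Expanding (t - 4) * (t - 9) * (-1 + t):
= t * 49 - 14 * t^2 + t^3 - 36
4) t * 49 - 14 * t^2 + t^3 - 36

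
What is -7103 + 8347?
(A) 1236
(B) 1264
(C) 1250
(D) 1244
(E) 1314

-7103 + 8347 = 1244
D) 1244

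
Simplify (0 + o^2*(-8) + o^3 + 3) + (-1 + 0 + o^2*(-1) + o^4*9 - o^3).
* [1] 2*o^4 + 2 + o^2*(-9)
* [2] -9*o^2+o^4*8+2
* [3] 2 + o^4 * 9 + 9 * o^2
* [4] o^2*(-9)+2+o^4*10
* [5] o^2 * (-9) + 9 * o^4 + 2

Adding the polynomials and combining like terms:
(0 + o^2*(-8) + o^3 + 3) + (-1 + 0 + o^2*(-1) + o^4*9 - o^3)
= o^2 * (-9) + 9 * o^4 + 2
5) o^2 * (-9) + 9 * o^4 + 2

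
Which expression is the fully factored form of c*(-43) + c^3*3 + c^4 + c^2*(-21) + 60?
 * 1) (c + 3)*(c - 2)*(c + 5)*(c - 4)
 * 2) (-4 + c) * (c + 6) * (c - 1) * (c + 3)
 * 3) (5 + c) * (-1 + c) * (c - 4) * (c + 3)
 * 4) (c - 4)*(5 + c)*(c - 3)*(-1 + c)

We need to factor c*(-43) + c^3*3 + c^4 + c^2*(-21) + 60.
The factored form is (5 + c) * (-1 + c) * (c - 4) * (c + 3).
3) (5 + c) * (-1 + c) * (c - 4) * (c + 3)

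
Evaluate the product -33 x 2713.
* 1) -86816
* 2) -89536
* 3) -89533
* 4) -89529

-33 * 2713 = -89529
4) -89529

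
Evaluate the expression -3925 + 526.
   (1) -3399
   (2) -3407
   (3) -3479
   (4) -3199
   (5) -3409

-3925 + 526 = -3399
1) -3399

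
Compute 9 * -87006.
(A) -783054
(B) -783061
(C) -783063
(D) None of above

9 * -87006 = -783054
A) -783054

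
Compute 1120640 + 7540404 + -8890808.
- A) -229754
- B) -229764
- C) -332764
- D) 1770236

First: 1120640 + 7540404 = 8661044
Then: 8661044 + -8890808 = -229764
B) -229764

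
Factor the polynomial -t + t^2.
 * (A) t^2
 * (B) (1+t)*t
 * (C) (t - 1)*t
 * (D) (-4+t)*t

We need to factor -t + t^2.
The factored form is (t - 1)*t.
C) (t - 1)*t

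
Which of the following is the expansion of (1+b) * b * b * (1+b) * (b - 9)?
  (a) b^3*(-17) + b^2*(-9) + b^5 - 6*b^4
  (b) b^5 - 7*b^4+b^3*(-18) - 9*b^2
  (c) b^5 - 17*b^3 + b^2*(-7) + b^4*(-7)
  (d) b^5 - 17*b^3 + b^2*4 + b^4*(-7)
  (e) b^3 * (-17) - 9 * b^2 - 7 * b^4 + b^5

Expanding (1+b) * b * b * (1+b) * (b - 9):
= b^3 * (-17) - 9 * b^2 - 7 * b^4 + b^5
e) b^3 * (-17) - 9 * b^2 - 7 * b^4 + b^5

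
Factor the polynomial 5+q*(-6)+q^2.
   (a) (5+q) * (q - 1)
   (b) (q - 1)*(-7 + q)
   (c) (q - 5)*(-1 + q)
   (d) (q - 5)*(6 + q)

We need to factor 5+q*(-6)+q^2.
The factored form is (q - 5)*(-1 + q).
c) (q - 5)*(-1 + q)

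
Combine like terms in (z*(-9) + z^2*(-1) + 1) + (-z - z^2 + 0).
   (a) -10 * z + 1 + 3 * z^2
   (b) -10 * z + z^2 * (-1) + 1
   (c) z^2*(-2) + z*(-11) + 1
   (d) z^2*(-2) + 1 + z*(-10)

Adding the polynomials and combining like terms:
(z*(-9) + z^2*(-1) + 1) + (-z - z^2 + 0)
= z^2*(-2) + 1 + z*(-10)
d) z^2*(-2) + 1 + z*(-10)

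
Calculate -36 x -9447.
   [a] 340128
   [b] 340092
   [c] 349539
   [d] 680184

-36 * -9447 = 340092
b) 340092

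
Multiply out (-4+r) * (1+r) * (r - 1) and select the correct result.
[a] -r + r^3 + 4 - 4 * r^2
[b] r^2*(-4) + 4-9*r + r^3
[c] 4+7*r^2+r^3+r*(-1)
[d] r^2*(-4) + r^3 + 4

Expanding (-4+r) * (1+r) * (r - 1):
= -r + r^3 + 4 - 4 * r^2
a) -r + r^3 + 4 - 4 * r^2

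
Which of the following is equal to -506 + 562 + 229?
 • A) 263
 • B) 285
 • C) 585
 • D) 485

First: -506 + 562 = 56
Then: 56 + 229 = 285
B) 285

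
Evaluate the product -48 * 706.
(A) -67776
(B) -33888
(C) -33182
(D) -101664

-48 * 706 = -33888
B) -33888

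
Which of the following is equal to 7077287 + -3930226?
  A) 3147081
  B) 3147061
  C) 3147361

7077287 + -3930226 = 3147061
B) 3147061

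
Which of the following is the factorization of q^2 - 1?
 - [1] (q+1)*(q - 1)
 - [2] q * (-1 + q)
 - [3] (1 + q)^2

We need to factor q^2 - 1.
The factored form is (q+1)*(q - 1).
1) (q+1)*(q - 1)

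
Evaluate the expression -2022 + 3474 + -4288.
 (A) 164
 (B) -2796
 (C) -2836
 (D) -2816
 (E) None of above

First: -2022 + 3474 = 1452
Then: 1452 + -4288 = -2836
C) -2836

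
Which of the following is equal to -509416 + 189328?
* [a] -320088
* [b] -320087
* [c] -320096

-509416 + 189328 = -320088
a) -320088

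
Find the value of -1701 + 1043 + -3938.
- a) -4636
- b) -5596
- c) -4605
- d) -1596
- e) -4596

First: -1701 + 1043 = -658
Then: -658 + -3938 = -4596
e) -4596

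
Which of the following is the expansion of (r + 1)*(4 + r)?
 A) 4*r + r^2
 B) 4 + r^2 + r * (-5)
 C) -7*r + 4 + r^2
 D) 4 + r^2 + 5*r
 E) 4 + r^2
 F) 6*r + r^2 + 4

Expanding (r + 1)*(4 + r):
= 4 + r^2 + 5*r
D) 4 + r^2 + 5*r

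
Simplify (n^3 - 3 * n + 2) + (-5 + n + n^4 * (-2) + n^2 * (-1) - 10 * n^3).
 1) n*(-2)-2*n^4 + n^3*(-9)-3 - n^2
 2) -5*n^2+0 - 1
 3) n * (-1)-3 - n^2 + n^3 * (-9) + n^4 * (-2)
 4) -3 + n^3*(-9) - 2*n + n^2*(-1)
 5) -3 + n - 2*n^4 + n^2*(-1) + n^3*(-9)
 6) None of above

Adding the polynomials and combining like terms:
(n^3 - 3*n + 2) + (-5 + n + n^4*(-2) + n^2*(-1) - 10*n^3)
= n*(-2)-2*n^4 + n^3*(-9)-3 - n^2
1) n*(-2)-2*n^4 + n^3*(-9)-3 - n^2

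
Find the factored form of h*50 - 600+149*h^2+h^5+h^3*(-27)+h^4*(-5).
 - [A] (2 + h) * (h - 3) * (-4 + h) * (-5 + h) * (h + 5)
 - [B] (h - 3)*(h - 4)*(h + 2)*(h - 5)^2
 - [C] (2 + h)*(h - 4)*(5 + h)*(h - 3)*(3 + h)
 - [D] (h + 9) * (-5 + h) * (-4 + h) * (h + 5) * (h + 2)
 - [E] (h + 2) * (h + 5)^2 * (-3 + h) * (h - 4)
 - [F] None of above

We need to factor h*50 - 600+149*h^2+h^5+h^3*(-27)+h^4*(-5).
The factored form is (2 + h) * (h - 3) * (-4 + h) * (-5 + h) * (h + 5).
A) (2 + h) * (h - 3) * (-4 + h) * (-5 + h) * (h + 5)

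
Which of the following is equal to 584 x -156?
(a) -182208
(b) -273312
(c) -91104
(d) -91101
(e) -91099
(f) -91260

584 * -156 = -91104
c) -91104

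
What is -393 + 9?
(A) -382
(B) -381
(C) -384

-393 + 9 = -384
C) -384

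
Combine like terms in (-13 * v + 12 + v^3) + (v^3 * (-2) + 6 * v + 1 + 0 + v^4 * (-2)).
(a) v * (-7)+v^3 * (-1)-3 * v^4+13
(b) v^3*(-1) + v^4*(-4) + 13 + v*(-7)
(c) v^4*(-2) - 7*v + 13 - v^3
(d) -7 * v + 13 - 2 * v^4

Adding the polynomials and combining like terms:
(-13*v + 12 + v^3) + (v^3*(-2) + 6*v + 1 + 0 + v^4*(-2))
= v^4*(-2) - 7*v + 13 - v^3
c) v^4*(-2) - 7*v + 13 - v^3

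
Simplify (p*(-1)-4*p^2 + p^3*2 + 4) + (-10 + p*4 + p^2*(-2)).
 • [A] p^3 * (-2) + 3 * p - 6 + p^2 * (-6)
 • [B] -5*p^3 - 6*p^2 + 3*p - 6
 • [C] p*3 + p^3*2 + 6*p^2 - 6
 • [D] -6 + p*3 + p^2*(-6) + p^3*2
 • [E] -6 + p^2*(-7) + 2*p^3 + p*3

Adding the polynomials and combining like terms:
(p*(-1) - 4*p^2 + p^3*2 + 4) + (-10 + p*4 + p^2*(-2))
= -6 + p*3 + p^2*(-6) + p^3*2
D) -6 + p*3 + p^2*(-6) + p^3*2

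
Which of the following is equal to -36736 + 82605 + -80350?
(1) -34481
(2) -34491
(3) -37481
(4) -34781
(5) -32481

First: -36736 + 82605 = 45869
Then: 45869 + -80350 = -34481
1) -34481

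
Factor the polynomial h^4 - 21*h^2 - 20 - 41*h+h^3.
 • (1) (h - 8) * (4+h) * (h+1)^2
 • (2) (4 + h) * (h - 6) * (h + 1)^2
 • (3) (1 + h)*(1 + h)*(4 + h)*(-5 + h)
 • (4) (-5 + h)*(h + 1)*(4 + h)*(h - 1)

We need to factor h^4 - 21*h^2 - 20 - 41*h+h^3.
The factored form is (1 + h)*(1 + h)*(4 + h)*(-5 + h).
3) (1 + h)*(1 + h)*(4 + h)*(-5 + h)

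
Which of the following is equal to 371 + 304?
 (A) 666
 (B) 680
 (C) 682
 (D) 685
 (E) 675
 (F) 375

371 + 304 = 675
E) 675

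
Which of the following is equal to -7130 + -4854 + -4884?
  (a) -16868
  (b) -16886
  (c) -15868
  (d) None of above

First: -7130 + -4854 = -11984
Then: -11984 + -4884 = -16868
a) -16868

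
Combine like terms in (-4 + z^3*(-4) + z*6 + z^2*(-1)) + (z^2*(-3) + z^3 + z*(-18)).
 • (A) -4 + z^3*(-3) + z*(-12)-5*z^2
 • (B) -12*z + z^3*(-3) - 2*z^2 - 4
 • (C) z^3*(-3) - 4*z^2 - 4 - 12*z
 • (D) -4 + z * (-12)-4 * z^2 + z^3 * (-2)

Adding the polynomials and combining like terms:
(-4 + z^3*(-4) + z*6 + z^2*(-1)) + (z^2*(-3) + z^3 + z*(-18))
= z^3*(-3) - 4*z^2 - 4 - 12*z
C) z^3*(-3) - 4*z^2 - 4 - 12*z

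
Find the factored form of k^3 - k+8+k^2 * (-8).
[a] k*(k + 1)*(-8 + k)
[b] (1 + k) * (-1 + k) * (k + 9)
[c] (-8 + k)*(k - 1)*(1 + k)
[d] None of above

We need to factor k^3 - k+8+k^2 * (-8).
The factored form is (-8 + k)*(k - 1)*(1 + k).
c) (-8 + k)*(k - 1)*(1 + k)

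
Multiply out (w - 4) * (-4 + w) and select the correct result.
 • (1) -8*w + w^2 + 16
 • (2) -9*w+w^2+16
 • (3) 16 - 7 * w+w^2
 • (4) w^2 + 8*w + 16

Expanding (w - 4) * (-4 + w):
= -8*w + w^2 + 16
1) -8*w + w^2 + 16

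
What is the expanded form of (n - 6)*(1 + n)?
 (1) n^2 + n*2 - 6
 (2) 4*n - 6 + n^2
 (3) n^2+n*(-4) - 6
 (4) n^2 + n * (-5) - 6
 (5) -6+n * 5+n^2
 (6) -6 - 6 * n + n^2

Expanding (n - 6)*(1 + n):
= n^2 + n * (-5) - 6
4) n^2 + n * (-5) - 6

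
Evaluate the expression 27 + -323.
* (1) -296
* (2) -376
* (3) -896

27 + -323 = -296
1) -296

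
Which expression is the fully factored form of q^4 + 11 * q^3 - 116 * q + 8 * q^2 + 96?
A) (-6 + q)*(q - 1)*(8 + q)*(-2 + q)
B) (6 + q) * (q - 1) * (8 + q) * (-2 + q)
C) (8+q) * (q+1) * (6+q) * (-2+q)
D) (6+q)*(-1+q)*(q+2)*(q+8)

We need to factor q^4 + 11 * q^3 - 116 * q + 8 * q^2 + 96.
The factored form is (6 + q) * (q - 1) * (8 + q) * (-2 + q).
B) (6 + q) * (q - 1) * (8 + q) * (-2 + q)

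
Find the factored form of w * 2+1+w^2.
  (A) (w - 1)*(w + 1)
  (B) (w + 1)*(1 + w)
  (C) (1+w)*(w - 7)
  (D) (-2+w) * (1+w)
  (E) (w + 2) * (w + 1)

We need to factor w * 2+1+w^2.
The factored form is (w + 1)*(1 + w).
B) (w + 1)*(1 + w)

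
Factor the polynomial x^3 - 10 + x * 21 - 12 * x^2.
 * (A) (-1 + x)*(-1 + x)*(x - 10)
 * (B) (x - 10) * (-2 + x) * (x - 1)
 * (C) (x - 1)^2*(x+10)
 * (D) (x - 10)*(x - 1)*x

We need to factor x^3 - 10 + x * 21 - 12 * x^2.
The factored form is (-1 + x)*(-1 + x)*(x - 10).
A) (-1 + x)*(-1 + x)*(x - 10)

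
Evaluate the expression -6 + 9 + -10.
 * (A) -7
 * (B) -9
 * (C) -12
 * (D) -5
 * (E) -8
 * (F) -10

First: -6 + 9 = 3
Then: 3 + -10 = -7
A) -7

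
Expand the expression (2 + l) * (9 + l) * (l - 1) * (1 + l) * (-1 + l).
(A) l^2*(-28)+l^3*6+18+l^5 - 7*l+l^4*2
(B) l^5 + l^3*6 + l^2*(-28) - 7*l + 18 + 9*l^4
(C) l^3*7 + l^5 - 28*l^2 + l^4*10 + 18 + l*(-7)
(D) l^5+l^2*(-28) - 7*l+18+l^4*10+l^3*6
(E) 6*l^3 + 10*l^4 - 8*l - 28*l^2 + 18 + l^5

Expanding (2 + l) * (9 + l) * (l - 1) * (1 + l) * (-1 + l):
= l^5+l^2*(-28) - 7*l+18+l^4*10+l^3*6
D) l^5+l^2*(-28) - 7*l+18+l^4*10+l^3*6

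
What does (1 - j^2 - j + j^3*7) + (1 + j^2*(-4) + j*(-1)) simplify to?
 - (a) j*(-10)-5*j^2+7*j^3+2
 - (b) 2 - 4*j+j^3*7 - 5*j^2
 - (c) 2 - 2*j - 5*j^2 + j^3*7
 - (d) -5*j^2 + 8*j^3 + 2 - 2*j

Adding the polynomials and combining like terms:
(1 - j^2 - j + j^3*7) + (1 + j^2*(-4) + j*(-1))
= 2 - 2*j - 5*j^2 + j^3*7
c) 2 - 2*j - 5*j^2 + j^3*7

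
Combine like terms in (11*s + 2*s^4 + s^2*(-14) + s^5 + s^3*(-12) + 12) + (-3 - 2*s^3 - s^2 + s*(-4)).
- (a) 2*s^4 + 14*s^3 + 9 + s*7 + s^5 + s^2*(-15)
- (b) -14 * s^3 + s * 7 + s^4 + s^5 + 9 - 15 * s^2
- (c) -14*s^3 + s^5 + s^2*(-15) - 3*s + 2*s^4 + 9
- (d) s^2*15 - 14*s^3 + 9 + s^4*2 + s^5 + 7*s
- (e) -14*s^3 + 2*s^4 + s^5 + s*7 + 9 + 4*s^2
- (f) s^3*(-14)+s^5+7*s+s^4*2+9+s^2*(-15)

Adding the polynomials and combining like terms:
(11*s + 2*s^4 + s^2*(-14) + s^5 + s^3*(-12) + 12) + (-3 - 2*s^3 - s^2 + s*(-4))
= s^3*(-14)+s^5+7*s+s^4*2+9+s^2*(-15)
f) s^3*(-14)+s^5+7*s+s^4*2+9+s^2*(-15)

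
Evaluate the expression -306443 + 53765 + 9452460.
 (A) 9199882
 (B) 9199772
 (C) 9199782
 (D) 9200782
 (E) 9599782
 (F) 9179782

First: -306443 + 53765 = -252678
Then: -252678 + 9452460 = 9199782
C) 9199782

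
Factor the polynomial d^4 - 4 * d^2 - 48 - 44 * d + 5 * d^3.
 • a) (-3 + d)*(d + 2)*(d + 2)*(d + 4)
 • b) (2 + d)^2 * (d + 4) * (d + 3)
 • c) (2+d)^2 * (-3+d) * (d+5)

We need to factor d^4 - 4 * d^2 - 48 - 44 * d + 5 * d^3.
The factored form is (-3 + d)*(d + 2)*(d + 2)*(d + 4).
a) (-3 + d)*(d + 2)*(d + 2)*(d + 4)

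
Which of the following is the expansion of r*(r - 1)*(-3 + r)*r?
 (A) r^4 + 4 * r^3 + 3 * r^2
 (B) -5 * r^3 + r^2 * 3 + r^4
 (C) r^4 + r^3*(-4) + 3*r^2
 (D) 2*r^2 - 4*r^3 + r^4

Expanding r*(r - 1)*(-3 + r)*r:
= r^4 + r^3*(-4) + 3*r^2
C) r^4 + r^3*(-4) + 3*r^2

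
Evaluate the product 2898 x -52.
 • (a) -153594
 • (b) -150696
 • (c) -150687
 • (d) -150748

2898 * -52 = -150696
b) -150696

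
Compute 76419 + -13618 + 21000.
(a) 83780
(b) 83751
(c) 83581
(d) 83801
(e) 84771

First: 76419 + -13618 = 62801
Then: 62801 + 21000 = 83801
d) 83801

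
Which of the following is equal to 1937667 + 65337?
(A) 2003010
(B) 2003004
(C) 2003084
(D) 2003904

1937667 + 65337 = 2003004
B) 2003004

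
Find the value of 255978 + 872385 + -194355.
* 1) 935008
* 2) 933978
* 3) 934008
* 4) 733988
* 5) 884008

First: 255978 + 872385 = 1128363
Then: 1128363 + -194355 = 934008
3) 934008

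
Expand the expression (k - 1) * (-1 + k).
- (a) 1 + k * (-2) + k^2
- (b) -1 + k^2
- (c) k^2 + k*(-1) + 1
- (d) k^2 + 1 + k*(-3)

Expanding (k - 1) * (-1 + k):
= 1 + k * (-2) + k^2
a) 1 + k * (-2) + k^2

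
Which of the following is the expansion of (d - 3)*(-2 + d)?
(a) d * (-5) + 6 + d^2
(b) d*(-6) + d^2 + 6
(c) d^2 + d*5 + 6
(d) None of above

Expanding (d - 3)*(-2 + d):
= d * (-5) + 6 + d^2
a) d * (-5) + 6 + d^2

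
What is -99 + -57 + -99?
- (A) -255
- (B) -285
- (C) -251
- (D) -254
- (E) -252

First: -99 + -57 = -156
Then: -156 + -99 = -255
A) -255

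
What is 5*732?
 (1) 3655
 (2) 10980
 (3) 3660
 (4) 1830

5 * 732 = 3660
3) 3660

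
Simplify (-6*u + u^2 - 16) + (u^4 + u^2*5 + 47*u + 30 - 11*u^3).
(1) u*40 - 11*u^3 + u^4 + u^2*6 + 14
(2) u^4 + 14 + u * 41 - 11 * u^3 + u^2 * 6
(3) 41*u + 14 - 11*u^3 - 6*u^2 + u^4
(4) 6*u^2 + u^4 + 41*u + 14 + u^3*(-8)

Adding the polynomials and combining like terms:
(-6*u + u^2 - 16) + (u^4 + u^2*5 + 47*u + 30 - 11*u^3)
= u^4 + 14 + u * 41 - 11 * u^3 + u^2 * 6
2) u^4 + 14 + u * 41 - 11 * u^3 + u^2 * 6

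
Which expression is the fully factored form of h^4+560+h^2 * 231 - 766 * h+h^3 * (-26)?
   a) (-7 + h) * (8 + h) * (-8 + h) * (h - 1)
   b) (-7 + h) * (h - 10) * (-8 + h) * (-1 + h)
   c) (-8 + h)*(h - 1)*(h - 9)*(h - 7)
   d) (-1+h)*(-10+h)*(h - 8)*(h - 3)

We need to factor h^4+560+h^2 * 231 - 766 * h+h^3 * (-26).
The factored form is (-7 + h) * (h - 10) * (-8 + h) * (-1 + h).
b) (-7 + h) * (h - 10) * (-8 + h) * (-1 + h)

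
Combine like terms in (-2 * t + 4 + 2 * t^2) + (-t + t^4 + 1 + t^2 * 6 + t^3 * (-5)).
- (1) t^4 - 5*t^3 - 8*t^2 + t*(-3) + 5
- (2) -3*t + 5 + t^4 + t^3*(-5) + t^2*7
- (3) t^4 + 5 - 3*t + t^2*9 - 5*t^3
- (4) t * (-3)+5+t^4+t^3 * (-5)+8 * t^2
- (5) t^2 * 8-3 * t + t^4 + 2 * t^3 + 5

Adding the polynomials and combining like terms:
(-2*t + 4 + 2*t^2) + (-t + t^4 + 1 + t^2*6 + t^3*(-5))
= t * (-3)+5+t^4+t^3 * (-5)+8 * t^2
4) t * (-3)+5+t^4+t^3 * (-5)+8 * t^2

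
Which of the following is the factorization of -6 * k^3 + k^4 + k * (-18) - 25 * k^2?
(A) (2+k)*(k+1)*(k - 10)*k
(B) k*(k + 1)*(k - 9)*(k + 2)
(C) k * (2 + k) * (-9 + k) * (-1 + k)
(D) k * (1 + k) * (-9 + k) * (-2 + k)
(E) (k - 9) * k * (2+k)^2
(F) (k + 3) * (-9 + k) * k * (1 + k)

We need to factor -6 * k^3 + k^4 + k * (-18) - 25 * k^2.
The factored form is k*(k + 1)*(k - 9)*(k + 2).
B) k*(k + 1)*(k - 9)*(k + 2)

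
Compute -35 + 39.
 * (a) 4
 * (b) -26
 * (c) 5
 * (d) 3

-35 + 39 = 4
a) 4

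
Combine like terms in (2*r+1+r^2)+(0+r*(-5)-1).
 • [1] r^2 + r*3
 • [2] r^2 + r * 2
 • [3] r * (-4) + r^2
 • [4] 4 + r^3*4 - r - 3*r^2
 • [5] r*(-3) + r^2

Adding the polynomials and combining like terms:
(2*r + 1 + r^2) + (0 + r*(-5) - 1)
= r*(-3) + r^2
5) r*(-3) + r^2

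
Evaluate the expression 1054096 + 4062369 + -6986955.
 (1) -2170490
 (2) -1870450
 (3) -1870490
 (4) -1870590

First: 1054096 + 4062369 = 5116465
Then: 5116465 + -6986955 = -1870490
3) -1870490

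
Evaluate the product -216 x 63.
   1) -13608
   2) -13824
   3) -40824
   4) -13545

-216 * 63 = -13608
1) -13608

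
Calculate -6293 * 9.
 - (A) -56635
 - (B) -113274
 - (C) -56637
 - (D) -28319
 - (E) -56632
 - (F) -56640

-6293 * 9 = -56637
C) -56637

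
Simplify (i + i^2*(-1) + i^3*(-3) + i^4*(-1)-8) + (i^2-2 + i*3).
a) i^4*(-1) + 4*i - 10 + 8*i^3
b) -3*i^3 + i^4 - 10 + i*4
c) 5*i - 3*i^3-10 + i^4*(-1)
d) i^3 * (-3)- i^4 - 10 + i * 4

Adding the polynomials and combining like terms:
(i + i^2*(-1) + i^3*(-3) + i^4*(-1) - 8) + (i^2 - 2 + i*3)
= i^3 * (-3)- i^4 - 10 + i * 4
d) i^3 * (-3)- i^4 - 10 + i * 4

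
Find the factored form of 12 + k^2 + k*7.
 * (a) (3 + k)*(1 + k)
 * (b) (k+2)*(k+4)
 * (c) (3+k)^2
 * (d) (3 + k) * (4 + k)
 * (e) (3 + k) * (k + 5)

We need to factor 12 + k^2 + k*7.
The factored form is (3 + k) * (4 + k).
d) (3 + k) * (4 + k)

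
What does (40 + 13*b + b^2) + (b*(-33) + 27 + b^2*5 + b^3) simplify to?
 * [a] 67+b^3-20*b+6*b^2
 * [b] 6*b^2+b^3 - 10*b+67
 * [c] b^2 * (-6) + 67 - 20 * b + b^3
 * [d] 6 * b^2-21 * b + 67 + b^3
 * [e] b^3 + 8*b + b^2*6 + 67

Adding the polynomials and combining like terms:
(40 + 13*b + b^2) + (b*(-33) + 27 + b^2*5 + b^3)
= 67+b^3-20*b+6*b^2
a) 67+b^3-20*b+6*b^2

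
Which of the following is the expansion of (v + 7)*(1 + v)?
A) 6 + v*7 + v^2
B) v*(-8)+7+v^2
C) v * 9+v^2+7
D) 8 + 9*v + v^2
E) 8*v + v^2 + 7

Expanding (v + 7)*(1 + v):
= 8*v + v^2 + 7
E) 8*v + v^2 + 7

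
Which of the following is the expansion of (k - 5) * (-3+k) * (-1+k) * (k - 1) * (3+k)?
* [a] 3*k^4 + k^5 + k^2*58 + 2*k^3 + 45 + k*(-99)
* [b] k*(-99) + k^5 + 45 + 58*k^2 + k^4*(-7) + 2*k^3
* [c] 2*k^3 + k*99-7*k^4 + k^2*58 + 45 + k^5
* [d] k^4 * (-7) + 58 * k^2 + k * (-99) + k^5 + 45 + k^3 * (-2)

Expanding (k - 5) * (-3+k) * (-1+k) * (k - 1) * (3+k):
= k*(-99) + k^5 + 45 + 58*k^2 + k^4*(-7) + 2*k^3
b) k*(-99) + k^5 + 45 + 58*k^2 + k^4*(-7) + 2*k^3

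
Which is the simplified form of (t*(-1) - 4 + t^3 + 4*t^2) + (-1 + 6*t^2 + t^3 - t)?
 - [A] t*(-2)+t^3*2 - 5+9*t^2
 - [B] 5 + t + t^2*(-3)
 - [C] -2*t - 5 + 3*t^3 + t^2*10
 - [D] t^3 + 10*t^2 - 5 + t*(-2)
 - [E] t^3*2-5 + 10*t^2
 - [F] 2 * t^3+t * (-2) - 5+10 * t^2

Adding the polynomials and combining like terms:
(t*(-1) - 4 + t^3 + 4*t^2) + (-1 + 6*t^2 + t^3 - t)
= 2 * t^3+t * (-2) - 5+10 * t^2
F) 2 * t^3+t * (-2) - 5+10 * t^2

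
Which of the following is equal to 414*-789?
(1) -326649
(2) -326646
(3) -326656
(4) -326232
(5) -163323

414 * -789 = -326646
2) -326646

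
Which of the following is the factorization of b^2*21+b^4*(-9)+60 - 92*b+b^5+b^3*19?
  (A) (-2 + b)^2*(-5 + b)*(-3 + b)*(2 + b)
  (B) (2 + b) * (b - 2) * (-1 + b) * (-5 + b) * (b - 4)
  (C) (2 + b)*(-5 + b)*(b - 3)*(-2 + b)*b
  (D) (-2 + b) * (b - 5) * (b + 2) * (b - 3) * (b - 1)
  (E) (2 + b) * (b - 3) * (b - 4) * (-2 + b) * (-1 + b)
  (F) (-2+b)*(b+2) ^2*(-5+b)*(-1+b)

We need to factor b^2*21+b^4*(-9)+60 - 92*b+b^5+b^3*19.
The factored form is (-2 + b) * (b - 5) * (b + 2) * (b - 3) * (b - 1).
D) (-2 + b) * (b - 5) * (b + 2) * (b - 3) * (b - 1)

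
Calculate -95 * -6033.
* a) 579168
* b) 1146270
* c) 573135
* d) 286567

-95 * -6033 = 573135
c) 573135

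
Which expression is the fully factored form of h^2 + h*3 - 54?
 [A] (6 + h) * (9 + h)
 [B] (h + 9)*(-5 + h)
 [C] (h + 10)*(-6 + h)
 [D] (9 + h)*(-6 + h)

We need to factor h^2 + h*3 - 54.
The factored form is (9 + h)*(-6 + h).
D) (9 + h)*(-6 + h)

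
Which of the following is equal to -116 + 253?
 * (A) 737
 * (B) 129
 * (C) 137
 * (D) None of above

-116 + 253 = 137
C) 137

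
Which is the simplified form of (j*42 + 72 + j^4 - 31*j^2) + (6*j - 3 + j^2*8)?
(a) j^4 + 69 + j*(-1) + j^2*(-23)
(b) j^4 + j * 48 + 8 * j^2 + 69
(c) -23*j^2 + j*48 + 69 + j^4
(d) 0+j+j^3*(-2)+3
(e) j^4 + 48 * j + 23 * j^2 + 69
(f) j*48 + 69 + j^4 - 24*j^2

Adding the polynomials and combining like terms:
(j*42 + 72 + j^4 - 31*j^2) + (6*j - 3 + j^2*8)
= -23*j^2 + j*48 + 69 + j^4
c) -23*j^2 + j*48 + 69 + j^4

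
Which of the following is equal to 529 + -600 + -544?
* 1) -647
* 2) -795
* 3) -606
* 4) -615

First: 529 + -600 = -71
Then: -71 + -544 = -615
4) -615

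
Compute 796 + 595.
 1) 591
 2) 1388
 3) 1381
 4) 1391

796 + 595 = 1391
4) 1391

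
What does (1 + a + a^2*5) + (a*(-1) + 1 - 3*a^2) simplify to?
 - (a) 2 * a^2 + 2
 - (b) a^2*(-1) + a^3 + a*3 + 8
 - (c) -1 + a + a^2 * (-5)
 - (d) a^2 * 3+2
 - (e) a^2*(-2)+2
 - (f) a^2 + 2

Adding the polynomials and combining like terms:
(1 + a + a^2*5) + (a*(-1) + 1 - 3*a^2)
= 2 * a^2 + 2
a) 2 * a^2 + 2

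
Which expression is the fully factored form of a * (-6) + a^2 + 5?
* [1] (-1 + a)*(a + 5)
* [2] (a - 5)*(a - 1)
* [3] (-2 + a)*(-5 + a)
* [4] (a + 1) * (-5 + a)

We need to factor a * (-6) + a^2 + 5.
The factored form is (a - 5)*(a - 1).
2) (a - 5)*(a - 1)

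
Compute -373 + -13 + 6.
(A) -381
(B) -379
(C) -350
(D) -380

First: -373 + -13 = -386
Then: -386 + 6 = -380
D) -380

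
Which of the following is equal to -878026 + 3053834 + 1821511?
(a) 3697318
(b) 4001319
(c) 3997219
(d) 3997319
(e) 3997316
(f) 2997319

First: -878026 + 3053834 = 2175808
Then: 2175808 + 1821511 = 3997319
d) 3997319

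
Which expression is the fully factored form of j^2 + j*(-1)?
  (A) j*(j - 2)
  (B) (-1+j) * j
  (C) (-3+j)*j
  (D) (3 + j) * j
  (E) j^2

We need to factor j^2 + j*(-1).
The factored form is (-1+j) * j.
B) (-1+j) * j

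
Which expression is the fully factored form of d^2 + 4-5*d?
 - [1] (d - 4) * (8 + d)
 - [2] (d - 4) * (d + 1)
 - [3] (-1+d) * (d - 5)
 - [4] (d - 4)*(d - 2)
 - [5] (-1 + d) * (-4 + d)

We need to factor d^2 + 4-5*d.
The factored form is (-1 + d) * (-4 + d).
5) (-1 + d) * (-4 + d)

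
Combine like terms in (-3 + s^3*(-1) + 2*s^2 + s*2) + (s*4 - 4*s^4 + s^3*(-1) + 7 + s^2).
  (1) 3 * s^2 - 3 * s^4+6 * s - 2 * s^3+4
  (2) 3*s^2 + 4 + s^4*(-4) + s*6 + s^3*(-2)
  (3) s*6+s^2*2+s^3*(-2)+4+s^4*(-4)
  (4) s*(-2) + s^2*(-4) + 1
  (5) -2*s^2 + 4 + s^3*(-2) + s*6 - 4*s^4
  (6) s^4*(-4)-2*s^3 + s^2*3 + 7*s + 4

Adding the polynomials and combining like terms:
(-3 + s^3*(-1) + 2*s^2 + s*2) + (s*4 - 4*s^4 + s^3*(-1) + 7 + s^2)
= 3*s^2 + 4 + s^4*(-4) + s*6 + s^3*(-2)
2) 3*s^2 + 4 + s^4*(-4) + s*6 + s^3*(-2)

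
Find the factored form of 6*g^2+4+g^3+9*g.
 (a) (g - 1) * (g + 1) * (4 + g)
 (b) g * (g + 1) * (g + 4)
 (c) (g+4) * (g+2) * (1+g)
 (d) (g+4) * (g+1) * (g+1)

We need to factor 6*g^2+4+g^3+9*g.
The factored form is (g+4) * (g+1) * (g+1).
d) (g+4) * (g+1) * (g+1)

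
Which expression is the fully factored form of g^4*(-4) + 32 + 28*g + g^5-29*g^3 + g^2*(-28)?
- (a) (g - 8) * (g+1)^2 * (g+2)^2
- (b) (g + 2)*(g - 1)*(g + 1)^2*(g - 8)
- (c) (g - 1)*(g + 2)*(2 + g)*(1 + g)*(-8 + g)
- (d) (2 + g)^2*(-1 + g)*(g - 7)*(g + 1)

We need to factor g^4*(-4) + 32 + 28*g + g^5-29*g^3 + g^2*(-28).
The factored form is (g - 1)*(g + 2)*(2 + g)*(1 + g)*(-8 + g).
c) (g - 1)*(g + 2)*(2 + g)*(1 + g)*(-8 + g)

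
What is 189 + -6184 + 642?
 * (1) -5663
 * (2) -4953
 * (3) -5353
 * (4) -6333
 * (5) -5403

First: 189 + -6184 = -5995
Then: -5995 + 642 = -5353
3) -5353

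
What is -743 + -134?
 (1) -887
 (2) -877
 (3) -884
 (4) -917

-743 + -134 = -877
2) -877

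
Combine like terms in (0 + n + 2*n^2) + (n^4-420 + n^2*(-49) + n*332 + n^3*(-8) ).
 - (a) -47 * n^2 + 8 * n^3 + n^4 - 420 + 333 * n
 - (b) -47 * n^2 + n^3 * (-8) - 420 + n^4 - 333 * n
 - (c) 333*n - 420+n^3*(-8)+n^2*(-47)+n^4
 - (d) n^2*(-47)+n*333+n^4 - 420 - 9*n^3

Adding the polynomials and combining like terms:
(0 + n + 2*n^2) + (n^4 - 420 + n^2*(-49) + n*332 + n^3*(-8))
= 333*n - 420+n^3*(-8)+n^2*(-47)+n^4
c) 333*n - 420+n^3*(-8)+n^2*(-47)+n^4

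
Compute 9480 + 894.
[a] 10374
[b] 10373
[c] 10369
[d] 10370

9480 + 894 = 10374
a) 10374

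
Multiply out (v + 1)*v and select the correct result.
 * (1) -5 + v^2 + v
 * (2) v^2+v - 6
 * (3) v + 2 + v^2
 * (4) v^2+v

Expanding (v + 1)*v:
= v^2+v
4) v^2+v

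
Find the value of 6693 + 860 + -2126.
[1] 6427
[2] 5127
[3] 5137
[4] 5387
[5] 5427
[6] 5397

First: 6693 + 860 = 7553
Then: 7553 + -2126 = 5427
5) 5427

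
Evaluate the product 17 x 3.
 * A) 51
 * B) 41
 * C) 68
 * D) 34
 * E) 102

17 * 3 = 51
A) 51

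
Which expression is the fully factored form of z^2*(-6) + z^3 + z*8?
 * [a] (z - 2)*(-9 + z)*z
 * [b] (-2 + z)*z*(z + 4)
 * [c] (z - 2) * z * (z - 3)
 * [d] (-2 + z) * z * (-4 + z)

We need to factor z^2*(-6) + z^3 + z*8.
The factored form is (-2 + z) * z * (-4 + z).
d) (-2 + z) * z * (-4 + z)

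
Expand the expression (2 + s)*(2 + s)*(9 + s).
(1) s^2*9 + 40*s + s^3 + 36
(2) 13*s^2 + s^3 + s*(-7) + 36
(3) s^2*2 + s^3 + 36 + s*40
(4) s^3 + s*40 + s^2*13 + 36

Expanding (2 + s)*(2 + s)*(9 + s):
= s^3 + s*40 + s^2*13 + 36
4) s^3 + s*40 + s^2*13 + 36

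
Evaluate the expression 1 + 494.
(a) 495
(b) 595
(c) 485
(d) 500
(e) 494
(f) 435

1 + 494 = 495
a) 495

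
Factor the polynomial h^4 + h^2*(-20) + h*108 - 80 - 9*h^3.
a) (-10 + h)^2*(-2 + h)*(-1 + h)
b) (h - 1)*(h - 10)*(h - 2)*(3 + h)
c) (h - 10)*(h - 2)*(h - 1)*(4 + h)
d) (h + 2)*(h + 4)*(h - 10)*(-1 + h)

We need to factor h^4 + h^2*(-20) + h*108 - 80 - 9*h^3.
The factored form is (h - 10)*(h - 2)*(h - 1)*(4 + h).
c) (h - 10)*(h - 2)*(h - 1)*(4 + h)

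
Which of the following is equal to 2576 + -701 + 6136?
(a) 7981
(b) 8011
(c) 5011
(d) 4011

First: 2576 + -701 = 1875
Then: 1875 + 6136 = 8011
b) 8011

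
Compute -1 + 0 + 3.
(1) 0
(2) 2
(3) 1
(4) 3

First: -1 + 0 = -1
Then: -1 + 3 = 2
2) 2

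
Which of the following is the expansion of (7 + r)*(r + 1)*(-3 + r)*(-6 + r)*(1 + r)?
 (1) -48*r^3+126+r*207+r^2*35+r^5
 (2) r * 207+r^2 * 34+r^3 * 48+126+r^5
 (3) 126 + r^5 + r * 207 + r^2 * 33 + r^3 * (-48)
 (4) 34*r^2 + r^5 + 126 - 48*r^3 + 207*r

Expanding (7 + r)*(r + 1)*(-3 + r)*(-6 + r)*(1 + r):
= 34*r^2 + r^5 + 126 - 48*r^3 + 207*r
4) 34*r^2 + r^5 + 126 - 48*r^3 + 207*r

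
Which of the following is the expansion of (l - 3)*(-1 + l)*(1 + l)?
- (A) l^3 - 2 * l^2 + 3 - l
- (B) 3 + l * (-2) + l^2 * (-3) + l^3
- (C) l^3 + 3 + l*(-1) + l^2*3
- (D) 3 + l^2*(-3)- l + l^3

Expanding (l - 3)*(-1 + l)*(1 + l):
= 3 + l^2*(-3)- l + l^3
D) 3 + l^2*(-3)- l + l^3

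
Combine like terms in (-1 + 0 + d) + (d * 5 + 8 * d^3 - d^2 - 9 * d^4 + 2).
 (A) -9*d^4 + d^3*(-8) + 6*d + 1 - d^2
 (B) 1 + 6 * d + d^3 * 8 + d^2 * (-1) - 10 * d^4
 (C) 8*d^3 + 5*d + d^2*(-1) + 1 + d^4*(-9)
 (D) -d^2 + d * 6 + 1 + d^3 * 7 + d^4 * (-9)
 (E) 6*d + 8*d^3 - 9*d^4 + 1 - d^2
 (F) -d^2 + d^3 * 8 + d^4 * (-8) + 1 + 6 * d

Adding the polynomials and combining like terms:
(-1 + 0 + d) + (d*5 + 8*d^3 - d^2 - 9*d^4 + 2)
= 6*d + 8*d^3 - 9*d^4 + 1 - d^2
E) 6*d + 8*d^3 - 9*d^4 + 1 - d^2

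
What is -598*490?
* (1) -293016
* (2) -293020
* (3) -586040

-598 * 490 = -293020
2) -293020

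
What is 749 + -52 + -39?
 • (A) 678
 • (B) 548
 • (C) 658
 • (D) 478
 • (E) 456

First: 749 + -52 = 697
Then: 697 + -39 = 658
C) 658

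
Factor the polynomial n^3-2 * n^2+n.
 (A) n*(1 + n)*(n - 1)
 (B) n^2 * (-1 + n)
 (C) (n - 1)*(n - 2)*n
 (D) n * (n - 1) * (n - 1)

We need to factor n^3-2 * n^2+n.
The factored form is n * (n - 1) * (n - 1).
D) n * (n - 1) * (n - 1)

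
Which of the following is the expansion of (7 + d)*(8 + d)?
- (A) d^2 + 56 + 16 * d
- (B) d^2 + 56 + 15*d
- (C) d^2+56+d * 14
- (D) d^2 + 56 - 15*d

Expanding (7 + d)*(8 + d):
= d^2 + 56 + 15*d
B) d^2 + 56 + 15*d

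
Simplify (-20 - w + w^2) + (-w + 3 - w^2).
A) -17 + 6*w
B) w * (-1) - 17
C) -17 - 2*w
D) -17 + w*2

Adding the polynomials and combining like terms:
(-20 - w + w^2) + (-w + 3 - w^2)
= -17 - 2*w
C) -17 - 2*w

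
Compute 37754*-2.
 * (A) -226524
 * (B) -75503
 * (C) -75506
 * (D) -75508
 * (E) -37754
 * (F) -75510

37754 * -2 = -75508
D) -75508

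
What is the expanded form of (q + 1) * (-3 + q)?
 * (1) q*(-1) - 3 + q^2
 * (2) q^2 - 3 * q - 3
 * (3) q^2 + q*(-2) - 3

Expanding (q + 1) * (-3 + q):
= q^2 + q*(-2) - 3
3) q^2 + q*(-2) - 3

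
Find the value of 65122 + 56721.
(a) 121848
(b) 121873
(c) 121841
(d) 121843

65122 + 56721 = 121843
d) 121843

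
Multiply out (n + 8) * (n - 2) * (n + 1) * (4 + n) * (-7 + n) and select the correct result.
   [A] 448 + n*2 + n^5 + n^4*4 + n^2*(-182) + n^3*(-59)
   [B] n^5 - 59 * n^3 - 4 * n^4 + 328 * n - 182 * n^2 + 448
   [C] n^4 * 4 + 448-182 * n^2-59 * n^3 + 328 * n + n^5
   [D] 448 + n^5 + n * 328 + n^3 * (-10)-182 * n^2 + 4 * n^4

Expanding (n + 8) * (n - 2) * (n + 1) * (4 + n) * (-7 + n):
= n^4 * 4 + 448-182 * n^2-59 * n^3 + 328 * n + n^5
C) n^4 * 4 + 448-182 * n^2-59 * n^3 + 328 * n + n^5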